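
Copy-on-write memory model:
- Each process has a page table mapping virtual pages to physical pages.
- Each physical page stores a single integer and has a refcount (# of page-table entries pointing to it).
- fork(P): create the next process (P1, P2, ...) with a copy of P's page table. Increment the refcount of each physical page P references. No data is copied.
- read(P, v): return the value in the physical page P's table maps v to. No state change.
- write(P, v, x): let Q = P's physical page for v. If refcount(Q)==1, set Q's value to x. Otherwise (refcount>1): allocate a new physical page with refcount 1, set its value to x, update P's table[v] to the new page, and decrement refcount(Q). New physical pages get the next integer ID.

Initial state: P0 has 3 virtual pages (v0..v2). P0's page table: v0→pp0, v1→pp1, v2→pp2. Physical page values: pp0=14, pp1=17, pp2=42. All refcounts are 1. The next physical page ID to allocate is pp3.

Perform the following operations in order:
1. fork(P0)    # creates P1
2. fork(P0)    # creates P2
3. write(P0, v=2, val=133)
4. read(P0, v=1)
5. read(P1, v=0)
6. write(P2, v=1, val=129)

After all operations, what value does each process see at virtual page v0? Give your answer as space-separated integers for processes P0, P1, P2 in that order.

Op 1: fork(P0) -> P1. 3 ppages; refcounts: pp0:2 pp1:2 pp2:2
Op 2: fork(P0) -> P2. 3 ppages; refcounts: pp0:3 pp1:3 pp2:3
Op 3: write(P0, v2, 133). refcount(pp2)=3>1 -> COPY to pp3. 4 ppages; refcounts: pp0:3 pp1:3 pp2:2 pp3:1
Op 4: read(P0, v1) -> 17. No state change.
Op 5: read(P1, v0) -> 14. No state change.
Op 6: write(P2, v1, 129). refcount(pp1)=3>1 -> COPY to pp4. 5 ppages; refcounts: pp0:3 pp1:2 pp2:2 pp3:1 pp4:1
P0: v0 -> pp0 = 14
P1: v0 -> pp0 = 14
P2: v0 -> pp0 = 14

Answer: 14 14 14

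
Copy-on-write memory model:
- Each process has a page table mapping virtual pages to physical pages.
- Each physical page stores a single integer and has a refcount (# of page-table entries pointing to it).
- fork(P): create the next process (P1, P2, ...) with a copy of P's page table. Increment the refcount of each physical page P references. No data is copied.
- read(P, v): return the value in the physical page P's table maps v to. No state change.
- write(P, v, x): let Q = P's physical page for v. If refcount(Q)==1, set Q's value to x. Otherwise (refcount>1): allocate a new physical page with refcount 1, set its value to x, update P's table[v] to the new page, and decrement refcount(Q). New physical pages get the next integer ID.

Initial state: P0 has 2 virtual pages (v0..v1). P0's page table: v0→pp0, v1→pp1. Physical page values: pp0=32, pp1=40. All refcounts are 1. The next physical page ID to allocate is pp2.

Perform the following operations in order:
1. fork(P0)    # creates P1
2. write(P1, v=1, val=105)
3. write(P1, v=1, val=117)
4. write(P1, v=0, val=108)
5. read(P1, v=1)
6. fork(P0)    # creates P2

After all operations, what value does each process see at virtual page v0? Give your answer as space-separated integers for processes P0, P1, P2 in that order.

Op 1: fork(P0) -> P1. 2 ppages; refcounts: pp0:2 pp1:2
Op 2: write(P1, v1, 105). refcount(pp1)=2>1 -> COPY to pp2. 3 ppages; refcounts: pp0:2 pp1:1 pp2:1
Op 3: write(P1, v1, 117). refcount(pp2)=1 -> write in place. 3 ppages; refcounts: pp0:2 pp1:1 pp2:1
Op 4: write(P1, v0, 108). refcount(pp0)=2>1 -> COPY to pp3. 4 ppages; refcounts: pp0:1 pp1:1 pp2:1 pp3:1
Op 5: read(P1, v1) -> 117. No state change.
Op 6: fork(P0) -> P2. 4 ppages; refcounts: pp0:2 pp1:2 pp2:1 pp3:1
P0: v0 -> pp0 = 32
P1: v0 -> pp3 = 108
P2: v0 -> pp0 = 32

Answer: 32 108 32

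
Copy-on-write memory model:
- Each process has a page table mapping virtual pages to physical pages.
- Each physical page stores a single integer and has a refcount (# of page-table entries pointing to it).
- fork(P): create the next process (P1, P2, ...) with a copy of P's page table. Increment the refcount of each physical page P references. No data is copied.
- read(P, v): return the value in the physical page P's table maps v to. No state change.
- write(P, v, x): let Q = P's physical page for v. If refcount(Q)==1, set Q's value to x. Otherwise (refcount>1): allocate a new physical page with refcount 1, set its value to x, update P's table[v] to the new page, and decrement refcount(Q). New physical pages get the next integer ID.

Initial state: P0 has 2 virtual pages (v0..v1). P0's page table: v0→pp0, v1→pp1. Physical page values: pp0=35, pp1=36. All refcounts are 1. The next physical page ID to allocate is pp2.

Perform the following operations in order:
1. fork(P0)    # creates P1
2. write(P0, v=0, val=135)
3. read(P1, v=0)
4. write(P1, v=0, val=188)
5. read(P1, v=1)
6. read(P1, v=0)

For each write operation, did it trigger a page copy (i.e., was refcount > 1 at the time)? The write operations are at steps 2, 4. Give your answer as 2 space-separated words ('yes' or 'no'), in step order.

Op 1: fork(P0) -> P1. 2 ppages; refcounts: pp0:2 pp1:2
Op 2: write(P0, v0, 135). refcount(pp0)=2>1 -> COPY to pp2. 3 ppages; refcounts: pp0:1 pp1:2 pp2:1
Op 3: read(P1, v0) -> 35. No state change.
Op 4: write(P1, v0, 188). refcount(pp0)=1 -> write in place. 3 ppages; refcounts: pp0:1 pp1:2 pp2:1
Op 5: read(P1, v1) -> 36. No state change.
Op 6: read(P1, v0) -> 188. No state change.

yes no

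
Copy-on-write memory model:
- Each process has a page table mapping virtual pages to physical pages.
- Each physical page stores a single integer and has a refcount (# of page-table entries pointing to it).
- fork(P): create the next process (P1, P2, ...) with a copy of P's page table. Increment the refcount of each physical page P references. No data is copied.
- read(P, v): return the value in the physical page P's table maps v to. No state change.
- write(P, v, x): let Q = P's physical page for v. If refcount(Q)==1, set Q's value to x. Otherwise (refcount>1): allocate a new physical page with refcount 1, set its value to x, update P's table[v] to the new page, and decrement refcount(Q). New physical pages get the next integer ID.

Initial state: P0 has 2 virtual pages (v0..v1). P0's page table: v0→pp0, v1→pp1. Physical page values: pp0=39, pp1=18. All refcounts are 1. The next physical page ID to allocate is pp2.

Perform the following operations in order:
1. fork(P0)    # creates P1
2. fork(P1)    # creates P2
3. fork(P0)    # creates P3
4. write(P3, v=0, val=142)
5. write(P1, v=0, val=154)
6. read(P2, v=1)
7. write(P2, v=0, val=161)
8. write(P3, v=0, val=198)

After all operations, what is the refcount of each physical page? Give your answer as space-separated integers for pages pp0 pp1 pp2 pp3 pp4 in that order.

Op 1: fork(P0) -> P1. 2 ppages; refcounts: pp0:2 pp1:2
Op 2: fork(P1) -> P2. 2 ppages; refcounts: pp0:3 pp1:3
Op 3: fork(P0) -> P3. 2 ppages; refcounts: pp0:4 pp1:4
Op 4: write(P3, v0, 142). refcount(pp0)=4>1 -> COPY to pp2. 3 ppages; refcounts: pp0:3 pp1:4 pp2:1
Op 5: write(P1, v0, 154). refcount(pp0)=3>1 -> COPY to pp3. 4 ppages; refcounts: pp0:2 pp1:4 pp2:1 pp3:1
Op 6: read(P2, v1) -> 18. No state change.
Op 7: write(P2, v0, 161). refcount(pp0)=2>1 -> COPY to pp4. 5 ppages; refcounts: pp0:1 pp1:4 pp2:1 pp3:1 pp4:1
Op 8: write(P3, v0, 198). refcount(pp2)=1 -> write in place. 5 ppages; refcounts: pp0:1 pp1:4 pp2:1 pp3:1 pp4:1

Answer: 1 4 1 1 1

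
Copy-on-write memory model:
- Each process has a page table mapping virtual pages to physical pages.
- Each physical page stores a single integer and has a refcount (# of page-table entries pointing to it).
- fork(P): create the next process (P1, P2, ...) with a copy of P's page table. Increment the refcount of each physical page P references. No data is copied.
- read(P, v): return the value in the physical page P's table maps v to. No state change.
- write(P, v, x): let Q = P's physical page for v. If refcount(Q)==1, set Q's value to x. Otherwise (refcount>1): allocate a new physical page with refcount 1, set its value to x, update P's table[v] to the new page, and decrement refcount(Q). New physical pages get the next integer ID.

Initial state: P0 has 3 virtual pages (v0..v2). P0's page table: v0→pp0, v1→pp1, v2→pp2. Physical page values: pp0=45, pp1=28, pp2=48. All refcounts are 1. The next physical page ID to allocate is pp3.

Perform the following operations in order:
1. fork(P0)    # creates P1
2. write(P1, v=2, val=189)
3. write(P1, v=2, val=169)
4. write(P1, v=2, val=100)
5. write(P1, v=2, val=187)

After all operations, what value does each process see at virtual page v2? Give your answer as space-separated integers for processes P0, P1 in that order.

Answer: 48 187

Derivation:
Op 1: fork(P0) -> P1. 3 ppages; refcounts: pp0:2 pp1:2 pp2:2
Op 2: write(P1, v2, 189). refcount(pp2)=2>1 -> COPY to pp3. 4 ppages; refcounts: pp0:2 pp1:2 pp2:1 pp3:1
Op 3: write(P1, v2, 169). refcount(pp3)=1 -> write in place. 4 ppages; refcounts: pp0:2 pp1:2 pp2:1 pp3:1
Op 4: write(P1, v2, 100). refcount(pp3)=1 -> write in place. 4 ppages; refcounts: pp0:2 pp1:2 pp2:1 pp3:1
Op 5: write(P1, v2, 187). refcount(pp3)=1 -> write in place. 4 ppages; refcounts: pp0:2 pp1:2 pp2:1 pp3:1
P0: v2 -> pp2 = 48
P1: v2 -> pp3 = 187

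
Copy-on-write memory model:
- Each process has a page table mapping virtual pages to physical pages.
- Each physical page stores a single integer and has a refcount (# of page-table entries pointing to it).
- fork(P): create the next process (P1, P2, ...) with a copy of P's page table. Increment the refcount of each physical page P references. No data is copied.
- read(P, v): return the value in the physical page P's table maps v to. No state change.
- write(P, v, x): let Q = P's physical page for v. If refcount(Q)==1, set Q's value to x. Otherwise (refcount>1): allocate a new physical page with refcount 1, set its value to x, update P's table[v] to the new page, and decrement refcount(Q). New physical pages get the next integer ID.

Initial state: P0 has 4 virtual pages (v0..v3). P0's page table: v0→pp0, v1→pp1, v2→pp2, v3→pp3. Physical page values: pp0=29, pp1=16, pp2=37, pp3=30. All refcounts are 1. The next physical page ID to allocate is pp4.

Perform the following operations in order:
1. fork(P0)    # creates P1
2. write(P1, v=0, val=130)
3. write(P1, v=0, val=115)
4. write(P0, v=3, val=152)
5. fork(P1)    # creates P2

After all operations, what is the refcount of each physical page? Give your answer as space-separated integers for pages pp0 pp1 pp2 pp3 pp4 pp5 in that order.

Answer: 1 3 3 2 2 1

Derivation:
Op 1: fork(P0) -> P1. 4 ppages; refcounts: pp0:2 pp1:2 pp2:2 pp3:2
Op 2: write(P1, v0, 130). refcount(pp0)=2>1 -> COPY to pp4. 5 ppages; refcounts: pp0:1 pp1:2 pp2:2 pp3:2 pp4:1
Op 3: write(P1, v0, 115). refcount(pp4)=1 -> write in place. 5 ppages; refcounts: pp0:1 pp1:2 pp2:2 pp3:2 pp4:1
Op 4: write(P0, v3, 152). refcount(pp3)=2>1 -> COPY to pp5. 6 ppages; refcounts: pp0:1 pp1:2 pp2:2 pp3:1 pp4:1 pp5:1
Op 5: fork(P1) -> P2. 6 ppages; refcounts: pp0:1 pp1:3 pp2:3 pp3:2 pp4:2 pp5:1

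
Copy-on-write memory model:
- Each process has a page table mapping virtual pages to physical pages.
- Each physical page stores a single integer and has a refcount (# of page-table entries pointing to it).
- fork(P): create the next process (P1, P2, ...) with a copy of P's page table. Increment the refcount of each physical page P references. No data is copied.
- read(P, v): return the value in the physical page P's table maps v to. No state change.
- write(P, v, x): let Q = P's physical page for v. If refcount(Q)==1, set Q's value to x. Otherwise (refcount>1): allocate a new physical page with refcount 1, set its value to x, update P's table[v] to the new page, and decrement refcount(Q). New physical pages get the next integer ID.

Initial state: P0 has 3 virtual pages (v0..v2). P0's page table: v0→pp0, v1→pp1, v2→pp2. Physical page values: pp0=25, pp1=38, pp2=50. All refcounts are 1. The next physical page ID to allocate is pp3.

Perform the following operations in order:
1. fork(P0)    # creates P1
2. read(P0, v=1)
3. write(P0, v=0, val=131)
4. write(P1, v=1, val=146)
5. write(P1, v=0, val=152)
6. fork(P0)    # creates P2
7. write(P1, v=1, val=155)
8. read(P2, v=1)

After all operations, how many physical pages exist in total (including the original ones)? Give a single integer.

Op 1: fork(P0) -> P1. 3 ppages; refcounts: pp0:2 pp1:2 pp2:2
Op 2: read(P0, v1) -> 38. No state change.
Op 3: write(P0, v0, 131). refcount(pp0)=2>1 -> COPY to pp3. 4 ppages; refcounts: pp0:1 pp1:2 pp2:2 pp3:1
Op 4: write(P1, v1, 146). refcount(pp1)=2>1 -> COPY to pp4. 5 ppages; refcounts: pp0:1 pp1:1 pp2:2 pp3:1 pp4:1
Op 5: write(P1, v0, 152). refcount(pp0)=1 -> write in place. 5 ppages; refcounts: pp0:1 pp1:1 pp2:2 pp3:1 pp4:1
Op 6: fork(P0) -> P2. 5 ppages; refcounts: pp0:1 pp1:2 pp2:3 pp3:2 pp4:1
Op 7: write(P1, v1, 155). refcount(pp4)=1 -> write in place. 5 ppages; refcounts: pp0:1 pp1:2 pp2:3 pp3:2 pp4:1
Op 8: read(P2, v1) -> 38. No state change.

Answer: 5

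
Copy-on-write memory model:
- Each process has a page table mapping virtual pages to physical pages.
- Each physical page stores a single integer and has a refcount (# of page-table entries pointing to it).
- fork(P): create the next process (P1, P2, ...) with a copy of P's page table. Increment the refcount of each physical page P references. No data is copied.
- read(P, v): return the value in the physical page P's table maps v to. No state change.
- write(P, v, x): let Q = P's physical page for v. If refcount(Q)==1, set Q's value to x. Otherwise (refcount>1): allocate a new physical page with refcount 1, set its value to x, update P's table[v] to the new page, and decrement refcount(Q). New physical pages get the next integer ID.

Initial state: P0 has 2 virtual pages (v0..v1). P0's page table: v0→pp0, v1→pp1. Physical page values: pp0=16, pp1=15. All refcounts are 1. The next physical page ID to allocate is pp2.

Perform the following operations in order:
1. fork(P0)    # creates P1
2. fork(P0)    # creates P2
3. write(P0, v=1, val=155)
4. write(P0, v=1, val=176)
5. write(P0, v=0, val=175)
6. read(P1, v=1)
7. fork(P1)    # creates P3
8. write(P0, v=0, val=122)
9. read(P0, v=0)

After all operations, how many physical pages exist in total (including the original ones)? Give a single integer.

Op 1: fork(P0) -> P1. 2 ppages; refcounts: pp0:2 pp1:2
Op 2: fork(P0) -> P2. 2 ppages; refcounts: pp0:3 pp1:3
Op 3: write(P0, v1, 155). refcount(pp1)=3>1 -> COPY to pp2. 3 ppages; refcounts: pp0:3 pp1:2 pp2:1
Op 4: write(P0, v1, 176). refcount(pp2)=1 -> write in place. 3 ppages; refcounts: pp0:3 pp1:2 pp2:1
Op 5: write(P0, v0, 175). refcount(pp0)=3>1 -> COPY to pp3. 4 ppages; refcounts: pp0:2 pp1:2 pp2:1 pp3:1
Op 6: read(P1, v1) -> 15. No state change.
Op 7: fork(P1) -> P3. 4 ppages; refcounts: pp0:3 pp1:3 pp2:1 pp3:1
Op 8: write(P0, v0, 122). refcount(pp3)=1 -> write in place. 4 ppages; refcounts: pp0:3 pp1:3 pp2:1 pp3:1
Op 9: read(P0, v0) -> 122. No state change.

Answer: 4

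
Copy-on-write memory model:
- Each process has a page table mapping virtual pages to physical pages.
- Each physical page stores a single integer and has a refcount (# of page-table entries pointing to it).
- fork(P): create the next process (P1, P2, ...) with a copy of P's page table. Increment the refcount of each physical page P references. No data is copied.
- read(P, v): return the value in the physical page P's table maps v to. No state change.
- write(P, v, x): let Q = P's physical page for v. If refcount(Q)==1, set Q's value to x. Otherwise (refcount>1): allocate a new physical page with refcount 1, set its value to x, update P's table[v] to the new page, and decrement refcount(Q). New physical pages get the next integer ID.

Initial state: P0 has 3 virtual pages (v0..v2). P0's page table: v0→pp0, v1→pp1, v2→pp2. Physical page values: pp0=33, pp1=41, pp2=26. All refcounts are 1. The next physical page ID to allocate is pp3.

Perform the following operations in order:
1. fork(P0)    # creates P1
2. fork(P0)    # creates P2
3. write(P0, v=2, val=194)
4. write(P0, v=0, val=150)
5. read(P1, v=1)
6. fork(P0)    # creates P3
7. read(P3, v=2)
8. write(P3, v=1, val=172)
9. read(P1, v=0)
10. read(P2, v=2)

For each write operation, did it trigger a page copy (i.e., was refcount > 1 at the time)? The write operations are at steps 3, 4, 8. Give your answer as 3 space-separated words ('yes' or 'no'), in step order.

Op 1: fork(P0) -> P1. 3 ppages; refcounts: pp0:2 pp1:2 pp2:2
Op 2: fork(P0) -> P2. 3 ppages; refcounts: pp0:3 pp1:3 pp2:3
Op 3: write(P0, v2, 194). refcount(pp2)=3>1 -> COPY to pp3. 4 ppages; refcounts: pp0:3 pp1:3 pp2:2 pp3:1
Op 4: write(P0, v0, 150). refcount(pp0)=3>1 -> COPY to pp4. 5 ppages; refcounts: pp0:2 pp1:3 pp2:2 pp3:1 pp4:1
Op 5: read(P1, v1) -> 41. No state change.
Op 6: fork(P0) -> P3. 5 ppages; refcounts: pp0:2 pp1:4 pp2:2 pp3:2 pp4:2
Op 7: read(P3, v2) -> 194. No state change.
Op 8: write(P3, v1, 172). refcount(pp1)=4>1 -> COPY to pp5. 6 ppages; refcounts: pp0:2 pp1:3 pp2:2 pp3:2 pp4:2 pp5:1
Op 9: read(P1, v0) -> 33. No state change.
Op 10: read(P2, v2) -> 26. No state change.

yes yes yes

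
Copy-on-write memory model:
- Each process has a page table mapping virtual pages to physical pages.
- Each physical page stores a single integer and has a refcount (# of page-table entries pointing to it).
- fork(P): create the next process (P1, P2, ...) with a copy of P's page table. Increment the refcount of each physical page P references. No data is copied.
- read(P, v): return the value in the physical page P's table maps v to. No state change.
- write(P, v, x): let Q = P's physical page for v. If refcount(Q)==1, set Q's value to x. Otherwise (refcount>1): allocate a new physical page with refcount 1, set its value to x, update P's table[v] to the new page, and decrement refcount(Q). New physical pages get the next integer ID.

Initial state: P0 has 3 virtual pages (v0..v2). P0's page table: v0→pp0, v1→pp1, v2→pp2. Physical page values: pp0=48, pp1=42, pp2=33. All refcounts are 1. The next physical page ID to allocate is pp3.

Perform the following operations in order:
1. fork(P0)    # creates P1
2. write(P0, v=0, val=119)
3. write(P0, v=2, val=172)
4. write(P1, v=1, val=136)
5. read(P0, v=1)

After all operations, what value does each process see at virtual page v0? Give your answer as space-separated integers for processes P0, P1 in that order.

Answer: 119 48

Derivation:
Op 1: fork(P0) -> P1. 3 ppages; refcounts: pp0:2 pp1:2 pp2:2
Op 2: write(P0, v0, 119). refcount(pp0)=2>1 -> COPY to pp3. 4 ppages; refcounts: pp0:1 pp1:2 pp2:2 pp3:1
Op 3: write(P0, v2, 172). refcount(pp2)=2>1 -> COPY to pp4. 5 ppages; refcounts: pp0:1 pp1:2 pp2:1 pp3:1 pp4:1
Op 4: write(P1, v1, 136). refcount(pp1)=2>1 -> COPY to pp5. 6 ppages; refcounts: pp0:1 pp1:1 pp2:1 pp3:1 pp4:1 pp5:1
Op 5: read(P0, v1) -> 42. No state change.
P0: v0 -> pp3 = 119
P1: v0 -> pp0 = 48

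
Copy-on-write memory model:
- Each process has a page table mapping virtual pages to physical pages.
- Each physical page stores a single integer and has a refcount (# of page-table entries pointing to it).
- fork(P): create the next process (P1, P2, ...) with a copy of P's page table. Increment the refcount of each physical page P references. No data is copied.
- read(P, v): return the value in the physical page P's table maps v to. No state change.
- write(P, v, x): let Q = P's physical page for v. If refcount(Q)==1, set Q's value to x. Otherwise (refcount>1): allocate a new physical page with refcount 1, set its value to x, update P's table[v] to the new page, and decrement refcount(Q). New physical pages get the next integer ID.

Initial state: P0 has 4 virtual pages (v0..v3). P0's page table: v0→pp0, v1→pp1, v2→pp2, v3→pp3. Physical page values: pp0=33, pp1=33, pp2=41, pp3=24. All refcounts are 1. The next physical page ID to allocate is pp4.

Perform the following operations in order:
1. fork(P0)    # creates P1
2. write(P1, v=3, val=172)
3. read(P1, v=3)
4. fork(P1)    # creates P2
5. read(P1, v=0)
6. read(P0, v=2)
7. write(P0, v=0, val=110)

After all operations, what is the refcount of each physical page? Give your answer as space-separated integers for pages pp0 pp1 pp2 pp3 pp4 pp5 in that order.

Op 1: fork(P0) -> P1. 4 ppages; refcounts: pp0:2 pp1:2 pp2:2 pp3:2
Op 2: write(P1, v3, 172). refcount(pp3)=2>1 -> COPY to pp4. 5 ppages; refcounts: pp0:2 pp1:2 pp2:2 pp3:1 pp4:1
Op 3: read(P1, v3) -> 172. No state change.
Op 4: fork(P1) -> P2. 5 ppages; refcounts: pp0:3 pp1:3 pp2:3 pp3:1 pp4:2
Op 5: read(P1, v0) -> 33. No state change.
Op 6: read(P0, v2) -> 41. No state change.
Op 7: write(P0, v0, 110). refcount(pp0)=3>1 -> COPY to pp5. 6 ppages; refcounts: pp0:2 pp1:3 pp2:3 pp3:1 pp4:2 pp5:1

Answer: 2 3 3 1 2 1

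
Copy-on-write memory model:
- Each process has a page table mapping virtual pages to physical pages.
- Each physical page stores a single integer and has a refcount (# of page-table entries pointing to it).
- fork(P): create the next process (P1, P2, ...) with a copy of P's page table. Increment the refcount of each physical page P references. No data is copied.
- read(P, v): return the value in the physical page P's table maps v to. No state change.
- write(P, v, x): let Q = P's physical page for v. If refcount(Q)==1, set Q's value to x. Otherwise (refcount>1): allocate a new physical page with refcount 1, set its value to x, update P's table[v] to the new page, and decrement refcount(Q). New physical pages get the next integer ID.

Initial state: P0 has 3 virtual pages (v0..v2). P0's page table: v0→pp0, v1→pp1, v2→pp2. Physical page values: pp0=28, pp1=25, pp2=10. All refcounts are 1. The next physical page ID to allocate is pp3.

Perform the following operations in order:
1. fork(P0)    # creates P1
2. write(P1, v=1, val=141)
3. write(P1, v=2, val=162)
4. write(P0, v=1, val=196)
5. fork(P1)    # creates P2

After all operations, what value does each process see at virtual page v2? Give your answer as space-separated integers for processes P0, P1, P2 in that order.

Answer: 10 162 162

Derivation:
Op 1: fork(P0) -> P1. 3 ppages; refcounts: pp0:2 pp1:2 pp2:2
Op 2: write(P1, v1, 141). refcount(pp1)=2>1 -> COPY to pp3. 4 ppages; refcounts: pp0:2 pp1:1 pp2:2 pp3:1
Op 3: write(P1, v2, 162). refcount(pp2)=2>1 -> COPY to pp4. 5 ppages; refcounts: pp0:2 pp1:1 pp2:1 pp3:1 pp4:1
Op 4: write(P0, v1, 196). refcount(pp1)=1 -> write in place. 5 ppages; refcounts: pp0:2 pp1:1 pp2:1 pp3:1 pp4:1
Op 5: fork(P1) -> P2. 5 ppages; refcounts: pp0:3 pp1:1 pp2:1 pp3:2 pp4:2
P0: v2 -> pp2 = 10
P1: v2 -> pp4 = 162
P2: v2 -> pp4 = 162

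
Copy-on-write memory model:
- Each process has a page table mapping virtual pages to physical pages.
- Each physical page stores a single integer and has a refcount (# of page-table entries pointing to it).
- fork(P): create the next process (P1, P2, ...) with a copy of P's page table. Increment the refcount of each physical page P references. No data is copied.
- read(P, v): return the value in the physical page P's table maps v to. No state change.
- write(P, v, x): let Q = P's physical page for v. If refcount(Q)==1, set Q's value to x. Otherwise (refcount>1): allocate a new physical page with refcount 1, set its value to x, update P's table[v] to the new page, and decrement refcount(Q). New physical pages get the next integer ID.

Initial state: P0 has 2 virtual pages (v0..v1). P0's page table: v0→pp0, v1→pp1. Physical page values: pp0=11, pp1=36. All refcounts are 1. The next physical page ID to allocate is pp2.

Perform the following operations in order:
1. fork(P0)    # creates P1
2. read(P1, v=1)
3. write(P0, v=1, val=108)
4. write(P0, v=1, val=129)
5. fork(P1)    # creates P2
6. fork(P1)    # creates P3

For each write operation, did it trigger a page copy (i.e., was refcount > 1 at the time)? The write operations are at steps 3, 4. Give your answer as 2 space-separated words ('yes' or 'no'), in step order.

Op 1: fork(P0) -> P1. 2 ppages; refcounts: pp0:2 pp1:2
Op 2: read(P1, v1) -> 36. No state change.
Op 3: write(P0, v1, 108). refcount(pp1)=2>1 -> COPY to pp2. 3 ppages; refcounts: pp0:2 pp1:1 pp2:1
Op 4: write(P0, v1, 129). refcount(pp2)=1 -> write in place. 3 ppages; refcounts: pp0:2 pp1:1 pp2:1
Op 5: fork(P1) -> P2. 3 ppages; refcounts: pp0:3 pp1:2 pp2:1
Op 6: fork(P1) -> P3. 3 ppages; refcounts: pp0:4 pp1:3 pp2:1

yes no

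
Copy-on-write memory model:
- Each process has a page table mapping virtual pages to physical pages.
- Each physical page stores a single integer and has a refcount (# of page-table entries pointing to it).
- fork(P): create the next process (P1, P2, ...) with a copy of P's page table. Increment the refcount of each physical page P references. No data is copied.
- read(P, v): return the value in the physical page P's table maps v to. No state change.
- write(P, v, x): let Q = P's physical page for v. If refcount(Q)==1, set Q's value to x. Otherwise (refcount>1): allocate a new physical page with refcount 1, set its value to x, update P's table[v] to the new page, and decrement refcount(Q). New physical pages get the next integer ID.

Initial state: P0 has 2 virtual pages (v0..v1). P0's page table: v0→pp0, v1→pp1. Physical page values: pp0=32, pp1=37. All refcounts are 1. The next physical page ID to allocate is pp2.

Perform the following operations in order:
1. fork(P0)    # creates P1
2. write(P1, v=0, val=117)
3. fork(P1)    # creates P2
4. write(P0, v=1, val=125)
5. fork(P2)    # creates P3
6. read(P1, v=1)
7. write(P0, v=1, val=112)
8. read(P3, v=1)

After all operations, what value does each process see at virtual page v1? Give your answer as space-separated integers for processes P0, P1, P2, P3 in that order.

Answer: 112 37 37 37

Derivation:
Op 1: fork(P0) -> P1. 2 ppages; refcounts: pp0:2 pp1:2
Op 2: write(P1, v0, 117). refcount(pp0)=2>1 -> COPY to pp2. 3 ppages; refcounts: pp0:1 pp1:2 pp2:1
Op 3: fork(P1) -> P2. 3 ppages; refcounts: pp0:1 pp1:3 pp2:2
Op 4: write(P0, v1, 125). refcount(pp1)=3>1 -> COPY to pp3. 4 ppages; refcounts: pp0:1 pp1:2 pp2:2 pp3:1
Op 5: fork(P2) -> P3. 4 ppages; refcounts: pp0:1 pp1:3 pp2:3 pp3:1
Op 6: read(P1, v1) -> 37. No state change.
Op 7: write(P0, v1, 112). refcount(pp3)=1 -> write in place. 4 ppages; refcounts: pp0:1 pp1:3 pp2:3 pp3:1
Op 8: read(P3, v1) -> 37. No state change.
P0: v1 -> pp3 = 112
P1: v1 -> pp1 = 37
P2: v1 -> pp1 = 37
P3: v1 -> pp1 = 37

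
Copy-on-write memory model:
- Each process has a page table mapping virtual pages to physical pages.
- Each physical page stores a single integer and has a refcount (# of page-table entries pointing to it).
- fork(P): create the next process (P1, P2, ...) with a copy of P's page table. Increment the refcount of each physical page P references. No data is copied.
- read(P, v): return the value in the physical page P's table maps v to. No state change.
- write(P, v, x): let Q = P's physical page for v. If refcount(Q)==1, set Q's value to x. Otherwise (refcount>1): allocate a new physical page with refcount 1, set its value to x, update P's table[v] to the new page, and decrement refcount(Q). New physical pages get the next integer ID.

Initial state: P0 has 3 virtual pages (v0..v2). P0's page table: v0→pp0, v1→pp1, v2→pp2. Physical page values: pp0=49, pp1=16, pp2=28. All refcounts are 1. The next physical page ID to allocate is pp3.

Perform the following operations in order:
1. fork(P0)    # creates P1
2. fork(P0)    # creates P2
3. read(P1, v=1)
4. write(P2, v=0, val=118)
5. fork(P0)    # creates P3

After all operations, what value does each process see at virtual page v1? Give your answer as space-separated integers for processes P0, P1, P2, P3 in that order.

Op 1: fork(P0) -> P1. 3 ppages; refcounts: pp0:2 pp1:2 pp2:2
Op 2: fork(P0) -> P2. 3 ppages; refcounts: pp0:3 pp1:3 pp2:3
Op 3: read(P1, v1) -> 16. No state change.
Op 4: write(P2, v0, 118). refcount(pp0)=3>1 -> COPY to pp3. 4 ppages; refcounts: pp0:2 pp1:3 pp2:3 pp3:1
Op 5: fork(P0) -> P3. 4 ppages; refcounts: pp0:3 pp1:4 pp2:4 pp3:1
P0: v1 -> pp1 = 16
P1: v1 -> pp1 = 16
P2: v1 -> pp1 = 16
P3: v1 -> pp1 = 16

Answer: 16 16 16 16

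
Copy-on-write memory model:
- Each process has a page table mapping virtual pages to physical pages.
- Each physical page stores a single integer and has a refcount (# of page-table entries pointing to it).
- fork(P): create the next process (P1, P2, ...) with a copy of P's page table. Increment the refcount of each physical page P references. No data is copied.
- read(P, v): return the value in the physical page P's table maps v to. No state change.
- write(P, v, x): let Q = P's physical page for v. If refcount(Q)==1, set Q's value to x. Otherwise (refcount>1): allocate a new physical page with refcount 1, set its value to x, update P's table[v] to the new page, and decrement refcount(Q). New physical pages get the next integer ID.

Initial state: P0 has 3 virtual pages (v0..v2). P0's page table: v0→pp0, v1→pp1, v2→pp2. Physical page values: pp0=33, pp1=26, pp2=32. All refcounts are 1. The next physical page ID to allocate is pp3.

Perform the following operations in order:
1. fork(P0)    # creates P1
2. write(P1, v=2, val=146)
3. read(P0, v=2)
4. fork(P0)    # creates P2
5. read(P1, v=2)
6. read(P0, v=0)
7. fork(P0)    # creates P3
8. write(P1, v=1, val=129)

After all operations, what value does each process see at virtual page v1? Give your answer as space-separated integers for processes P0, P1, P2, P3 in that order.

Op 1: fork(P0) -> P1. 3 ppages; refcounts: pp0:2 pp1:2 pp2:2
Op 2: write(P1, v2, 146). refcount(pp2)=2>1 -> COPY to pp3. 4 ppages; refcounts: pp0:2 pp1:2 pp2:1 pp3:1
Op 3: read(P0, v2) -> 32. No state change.
Op 4: fork(P0) -> P2. 4 ppages; refcounts: pp0:3 pp1:3 pp2:2 pp3:1
Op 5: read(P1, v2) -> 146. No state change.
Op 6: read(P0, v0) -> 33. No state change.
Op 7: fork(P0) -> P3. 4 ppages; refcounts: pp0:4 pp1:4 pp2:3 pp3:1
Op 8: write(P1, v1, 129). refcount(pp1)=4>1 -> COPY to pp4. 5 ppages; refcounts: pp0:4 pp1:3 pp2:3 pp3:1 pp4:1
P0: v1 -> pp1 = 26
P1: v1 -> pp4 = 129
P2: v1 -> pp1 = 26
P3: v1 -> pp1 = 26

Answer: 26 129 26 26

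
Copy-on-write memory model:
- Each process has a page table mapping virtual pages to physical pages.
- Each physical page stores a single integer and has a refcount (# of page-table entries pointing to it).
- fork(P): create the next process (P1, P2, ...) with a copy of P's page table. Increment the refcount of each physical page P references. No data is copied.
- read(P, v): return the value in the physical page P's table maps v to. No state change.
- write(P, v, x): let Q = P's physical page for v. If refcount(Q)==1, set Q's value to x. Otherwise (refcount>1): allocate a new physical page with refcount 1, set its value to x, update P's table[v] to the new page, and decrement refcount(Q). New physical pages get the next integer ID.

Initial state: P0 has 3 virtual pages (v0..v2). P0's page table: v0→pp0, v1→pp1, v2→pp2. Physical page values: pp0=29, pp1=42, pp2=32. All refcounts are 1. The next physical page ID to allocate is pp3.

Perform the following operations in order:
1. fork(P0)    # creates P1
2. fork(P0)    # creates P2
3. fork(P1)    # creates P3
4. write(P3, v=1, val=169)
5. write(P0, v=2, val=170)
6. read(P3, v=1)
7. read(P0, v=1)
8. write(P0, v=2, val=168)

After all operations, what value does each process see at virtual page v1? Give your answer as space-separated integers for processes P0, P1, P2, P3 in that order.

Answer: 42 42 42 169

Derivation:
Op 1: fork(P0) -> P1. 3 ppages; refcounts: pp0:2 pp1:2 pp2:2
Op 2: fork(P0) -> P2. 3 ppages; refcounts: pp0:3 pp1:3 pp2:3
Op 3: fork(P1) -> P3. 3 ppages; refcounts: pp0:4 pp1:4 pp2:4
Op 4: write(P3, v1, 169). refcount(pp1)=4>1 -> COPY to pp3. 4 ppages; refcounts: pp0:4 pp1:3 pp2:4 pp3:1
Op 5: write(P0, v2, 170). refcount(pp2)=4>1 -> COPY to pp4. 5 ppages; refcounts: pp0:4 pp1:3 pp2:3 pp3:1 pp4:1
Op 6: read(P3, v1) -> 169. No state change.
Op 7: read(P0, v1) -> 42. No state change.
Op 8: write(P0, v2, 168). refcount(pp4)=1 -> write in place. 5 ppages; refcounts: pp0:4 pp1:3 pp2:3 pp3:1 pp4:1
P0: v1 -> pp1 = 42
P1: v1 -> pp1 = 42
P2: v1 -> pp1 = 42
P3: v1 -> pp3 = 169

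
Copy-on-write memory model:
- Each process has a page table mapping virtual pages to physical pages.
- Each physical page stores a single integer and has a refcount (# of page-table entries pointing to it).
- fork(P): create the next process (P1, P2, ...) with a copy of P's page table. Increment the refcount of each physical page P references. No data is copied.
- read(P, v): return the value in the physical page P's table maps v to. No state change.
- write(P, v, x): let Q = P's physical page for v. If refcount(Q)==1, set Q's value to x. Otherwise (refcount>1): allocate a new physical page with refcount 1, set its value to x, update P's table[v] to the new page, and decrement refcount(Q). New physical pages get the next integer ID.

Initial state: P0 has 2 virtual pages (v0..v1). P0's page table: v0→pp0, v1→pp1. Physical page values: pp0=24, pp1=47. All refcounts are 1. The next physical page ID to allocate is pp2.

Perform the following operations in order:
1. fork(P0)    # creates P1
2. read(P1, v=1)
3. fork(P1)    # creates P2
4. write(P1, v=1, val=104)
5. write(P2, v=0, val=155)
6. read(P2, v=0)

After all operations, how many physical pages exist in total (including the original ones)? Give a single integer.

Op 1: fork(P0) -> P1. 2 ppages; refcounts: pp0:2 pp1:2
Op 2: read(P1, v1) -> 47. No state change.
Op 3: fork(P1) -> P2. 2 ppages; refcounts: pp0:3 pp1:3
Op 4: write(P1, v1, 104). refcount(pp1)=3>1 -> COPY to pp2. 3 ppages; refcounts: pp0:3 pp1:2 pp2:1
Op 5: write(P2, v0, 155). refcount(pp0)=3>1 -> COPY to pp3. 4 ppages; refcounts: pp0:2 pp1:2 pp2:1 pp3:1
Op 6: read(P2, v0) -> 155. No state change.

Answer: 4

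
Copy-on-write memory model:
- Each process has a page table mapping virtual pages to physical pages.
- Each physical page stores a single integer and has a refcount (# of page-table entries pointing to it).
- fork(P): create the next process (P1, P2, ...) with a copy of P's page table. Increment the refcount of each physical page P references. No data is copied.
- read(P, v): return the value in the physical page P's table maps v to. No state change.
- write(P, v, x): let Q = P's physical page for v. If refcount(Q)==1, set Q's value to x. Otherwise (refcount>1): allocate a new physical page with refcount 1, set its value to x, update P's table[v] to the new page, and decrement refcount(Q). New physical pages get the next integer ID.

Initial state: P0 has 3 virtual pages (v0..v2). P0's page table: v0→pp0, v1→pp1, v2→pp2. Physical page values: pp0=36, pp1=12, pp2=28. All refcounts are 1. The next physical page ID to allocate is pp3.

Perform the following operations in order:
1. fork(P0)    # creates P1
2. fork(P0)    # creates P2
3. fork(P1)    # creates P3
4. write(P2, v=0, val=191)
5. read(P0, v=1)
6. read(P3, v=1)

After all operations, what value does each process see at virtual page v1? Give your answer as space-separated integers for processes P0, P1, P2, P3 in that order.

Op 1: fork(P0) -> P1. 3 ppages; refcounts: pp0:2 pp1:2 pp2:2
Op 2: fork(P0) -> P2. 3 ppages; refcounts: pp0:3 pp1:3 pp2:3
Op 3: fork(P1) -> P3. 3 ppages; refcounts: pp0:4 pp1:4 pp2:4
Op 4: write(P2, v0, 191). refcount(pp0)=4>1 -> COPY to pp3. 4 ppages; refcounts: pp0:3 pp1:4 pp2:4 pp3:1
Op 5: read(P0, v1) -> 12. No state change.
Op 6: read(P3, v1) -> 12. No state change.
P0: v1 -> pp1 = 12
P1: v1 -> pp1 = 12
P2: v1 -> pp1 = 12
P3: v1 -> pp1 = 12

Answer: 12 12 12 12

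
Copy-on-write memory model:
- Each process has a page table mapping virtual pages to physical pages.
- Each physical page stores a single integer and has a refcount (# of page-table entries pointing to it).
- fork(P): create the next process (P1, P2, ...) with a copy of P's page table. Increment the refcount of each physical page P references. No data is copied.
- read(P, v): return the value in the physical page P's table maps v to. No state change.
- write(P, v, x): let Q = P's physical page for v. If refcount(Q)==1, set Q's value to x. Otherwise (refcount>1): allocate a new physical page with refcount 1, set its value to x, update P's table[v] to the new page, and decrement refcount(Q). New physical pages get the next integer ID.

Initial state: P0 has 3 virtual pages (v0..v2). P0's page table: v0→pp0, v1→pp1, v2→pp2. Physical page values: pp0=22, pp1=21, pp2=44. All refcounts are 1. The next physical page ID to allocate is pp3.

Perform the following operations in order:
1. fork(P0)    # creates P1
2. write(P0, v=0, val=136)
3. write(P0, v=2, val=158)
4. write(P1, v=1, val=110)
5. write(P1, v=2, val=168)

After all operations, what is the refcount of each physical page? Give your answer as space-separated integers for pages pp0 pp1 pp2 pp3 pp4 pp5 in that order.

Op 1: fork(P0) -> P1. 3 ppages; refcounts: pp0:2 pp1:2 pp2:2
Op 2: write(P0, v0, 136). refcount(pp0)=2>1 -> COPY to pp3. 4 ppages; refcounts: pp0:1 pp1:2 pp2:2 pp3:1
Op 3: write(P0, v2, 158). refcount(pp2)=2>1 -> COPY to pp4. 5 ppages; refcounts: pp0:1 pp1:2 pp2:1 pp3:1 pp4:1
Op 4: write(P1, v1, 110). refcount(pp1)=2>1 -> COPY to pp5. 6 ppages; refcounts: pp0:1 pp1:1 pp2:1 pp3:1 pp4:1 pp5:1
Op 5: write(P1, v2, 168). refcount(pp2)=1 -> write in place. 6 ppages; refcounts: pp0:1 pp1:1 pp2:1 pp3:1 pp4:1 pp5:1

Answer: 1 1 1 1 1 1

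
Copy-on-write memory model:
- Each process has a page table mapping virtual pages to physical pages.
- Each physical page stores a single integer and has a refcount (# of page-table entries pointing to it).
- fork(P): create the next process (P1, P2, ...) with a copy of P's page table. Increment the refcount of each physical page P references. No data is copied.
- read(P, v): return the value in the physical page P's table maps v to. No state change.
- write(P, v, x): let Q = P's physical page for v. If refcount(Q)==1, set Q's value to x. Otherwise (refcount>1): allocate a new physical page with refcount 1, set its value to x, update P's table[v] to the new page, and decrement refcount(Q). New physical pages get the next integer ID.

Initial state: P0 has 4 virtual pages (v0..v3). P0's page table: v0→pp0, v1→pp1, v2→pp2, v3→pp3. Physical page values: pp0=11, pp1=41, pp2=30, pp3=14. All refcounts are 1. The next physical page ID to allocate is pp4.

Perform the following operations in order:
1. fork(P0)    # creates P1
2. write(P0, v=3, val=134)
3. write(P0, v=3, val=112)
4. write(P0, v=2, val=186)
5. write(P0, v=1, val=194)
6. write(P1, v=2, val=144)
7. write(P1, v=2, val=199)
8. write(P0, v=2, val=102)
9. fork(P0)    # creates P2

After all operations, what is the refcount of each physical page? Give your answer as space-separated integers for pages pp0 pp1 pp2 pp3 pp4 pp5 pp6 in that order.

Answer: 3 1 1 1 2 2 2

Derivation:
Op 1: fork(P0) -> P1. 4 ppages; refcounts: pp0:2 pp1:2 pp2:2 pp3:2
Op 2: write(P0, v3, 134). refcount(pp3)=2>1 -> COPY to pp4. 5 ppages; refcounts: pp0:2 pp1:2 pp2:2 pp3:1 pp4:1
Op 3: write(P0, v3, 112). refcount(pp4)=1 -> write in place. 5 ppages; refcounts: pp0:2 pp1:2 pp2:2 pp3:1 pp4:1
Op 4: write(P0, v2, 186). refcount(pp2)=2>1 -> COPY to pp5. 6 ppages; refcounts: pp0:2 pp1:2 pp2:1 pp3:1 pp4:1 pp5:1
Op 5: write(P0, v1, 194). refcount(pp1)=2>1 -> COPY to pp6. 7 ppages; refcounts: pp0:2 pp1:1 pp2:1 pp3:1 pp4:1 pp5:1 pp6:1
Op 6: write(P1, v2, 144). refcount(pp2)=1 -> write in place. 7 ppages; refcounts: pp0:2 pp1:1 pp2:1 pp3:1 pp4:1 pp5:1 pp6:1
Op 7: write(P1, v2, 199). refcount(pp2)=1 -> write in place. 7 ppages; refcounts: pp0:2 pp1:1 pp2:1 pp3:1 pp4:1 pp5:1 pp6:1
Op 8: write(P0, v2, 102). refcount(pp5)=1 -> write in place. 7 ppages; refcounts: pp0:2 pp1:1 pp2:1 pp3:1 pp4:1 pp5:1 pp6:1
Op 9: fork(P0) -> P2. 7 ppages; refcounts: pp0:3 pp1:1 pp2:1 pp3:1 pp4:2 pp5:2 pp6:2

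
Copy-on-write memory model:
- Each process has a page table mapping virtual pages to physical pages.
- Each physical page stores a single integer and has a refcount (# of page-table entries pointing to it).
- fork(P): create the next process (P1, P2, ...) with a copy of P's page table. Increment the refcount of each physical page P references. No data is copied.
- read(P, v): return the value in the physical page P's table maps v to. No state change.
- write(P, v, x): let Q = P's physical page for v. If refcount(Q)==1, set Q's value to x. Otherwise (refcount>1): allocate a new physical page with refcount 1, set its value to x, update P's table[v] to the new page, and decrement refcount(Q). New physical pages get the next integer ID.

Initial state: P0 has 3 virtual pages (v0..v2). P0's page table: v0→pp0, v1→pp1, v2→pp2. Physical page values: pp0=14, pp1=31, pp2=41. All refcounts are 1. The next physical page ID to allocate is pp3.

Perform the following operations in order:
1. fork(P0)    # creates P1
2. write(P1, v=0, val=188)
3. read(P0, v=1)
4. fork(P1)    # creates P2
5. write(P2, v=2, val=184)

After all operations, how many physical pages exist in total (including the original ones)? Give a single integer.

Op 1: fork(P0) -> P1. 3 ppages; refcounts: pp0:2 pp1:2 pp2:2
Op 2: write(P1, v0, 188). refcount(pp0)=2>1 -> COPY to pp3. 4 ppages; refcounts: pp0:1 pp1:2 pp2:2 pp3:1
Op 3: read(P0, v1) -> 31. No state change.
Op 4: fork(P1) -> P2. 4 ppages; refcounts: pp0:1 pp1:3 pp2:3 pp3:2
Op 5: write(P2, v2, 184). refcount(pp2)=3>1 -> COPY to pp4. 5 ppages; refcounts: pp0:1 pp1:3 pp2:2 pp3:2 pp4:1

Answer: 5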